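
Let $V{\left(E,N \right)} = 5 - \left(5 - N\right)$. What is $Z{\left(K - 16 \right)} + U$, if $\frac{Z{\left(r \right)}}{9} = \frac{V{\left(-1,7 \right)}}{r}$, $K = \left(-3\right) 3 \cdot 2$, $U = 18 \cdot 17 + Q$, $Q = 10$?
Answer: $\frac{10681}{34} \approx 314.15$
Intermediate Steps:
$V{\left(E,N \right)} = N$ ($V{\left(E,N \right)} = 5 + \left(-5 + N\right) = N$)
$U = 316$ ($U = 18 \cdot 17 + 10 = 306 + 10 = 316$)
$K = -18$ ($K = \left(-9\right) 2 = -18$)
$Z{\left(r \right)} = \frac{63}{r}$ ($Z{\left(r \right)} = 9 \frac{7}{r} = \frac{63}{r}$)
$Z{\left(K - 16 \right)} + U = \frac{63}{-18 - 16} + 316 = \frac{63}{-34} + 316 = 63 \left(- \frac{1}{34}\right) + 316 = - \frac{63}{34} + 316 = \frac{10681}{34}$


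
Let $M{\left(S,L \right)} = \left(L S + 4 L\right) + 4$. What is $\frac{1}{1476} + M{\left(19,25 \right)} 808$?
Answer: $\frac{690520033}{1476} \approx 4.6783 \cdot 10^{5}$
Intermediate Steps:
$M{\left(S,L \right)} = 4 + 4 L + L S$ ($M{\left(S,L \right)} = \left(4 L + L S\right) + 4 = 4 + 4 L + L S$)
$\frac{1}{1476} + M{\left(19,25 \right)} 808 = \frac{1}{1476} + \left(4 + 4 \cdot 25 + 25 \cdot 19\right) 808 = \frac{1}{1476} + \left(4 + 100 + 475\right) 808 = \frac{1}{1476} + 579 \cdot 808 = \frac{1}{1476} + 467832 = \frac{690520033}{1476}$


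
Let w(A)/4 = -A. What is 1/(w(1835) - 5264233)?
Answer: -1/5271573 ≈ -1.8970e-7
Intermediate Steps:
w(A) = -4*A (w(A) = 4*(-A) = -4*A)
1/(w(1835) - 5264233) = 1/(-4*1835 - 5264233) = 1/(-7340 - 5264233) = 1/(-5271573) = -1/5271573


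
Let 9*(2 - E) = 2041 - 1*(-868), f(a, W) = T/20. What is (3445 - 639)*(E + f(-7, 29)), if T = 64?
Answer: -40156666/45 ≈ -8.9237e+5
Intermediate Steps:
f(a, W) = 16/5 (f(a, W) = 64/20 = 64*(1/20) = 16/5)
E = -2891/9 (E = 2 - (2041 - 1*(-868))/9 = 2 - (2041 + 868)/9 = 2 - ⅑*2909 = 2 - 2909/9 = -2891/9 ≈ -321.22)
(3445 - 639)*(E + f(-7, 29)) = (3445 - 639)*(-2891/9 + 16/5) = 2806*(-14311/45) = -40156666/45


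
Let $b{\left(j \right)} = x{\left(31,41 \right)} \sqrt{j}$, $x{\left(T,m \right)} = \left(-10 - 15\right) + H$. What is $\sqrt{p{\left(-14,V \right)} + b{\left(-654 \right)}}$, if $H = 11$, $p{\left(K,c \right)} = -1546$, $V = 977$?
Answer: $\sqrt{-1546 - 14 i \sqrt{654}} \approx 4.523 - 39.578 i$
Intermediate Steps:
$x{\left(T,m \right)} = -14$ ($x{\left(T,m \right)} = \left(-10 - 15\right) + 11 = -25 + 11 = -14$)
$b{\left(j \right)} = - 14 \sqrt{j}$
$\sqrt{p{\left(-14,V \right)} + b{\left(-654 \right)}} = \sqrt{-1546 - 14 \sqrt{-654}} = \sqrt{-1546 - 14 i \sqrt{654}}$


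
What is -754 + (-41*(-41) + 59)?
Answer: 986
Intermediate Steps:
-754 + (-41*(-41) + 59) = -754 + (1681 + 59) = -754 + 1740 = 986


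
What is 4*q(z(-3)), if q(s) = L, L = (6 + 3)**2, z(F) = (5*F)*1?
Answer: 324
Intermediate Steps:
z(F) = 5*F
L = 81 (L = 9**2 = 81)
q(s) = 81
4*q(z(-3)) = 4*81 = 324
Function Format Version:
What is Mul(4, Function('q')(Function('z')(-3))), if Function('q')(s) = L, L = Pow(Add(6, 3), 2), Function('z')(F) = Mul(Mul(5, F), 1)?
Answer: 324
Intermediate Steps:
Function('z')(F) = Mul(5, F)
L = 81 (L = Pow(9, 2) = 81)
Function('q')(s) = 81
Mul(4, Function('q')(Function('z')(-3))) = Mul(4, 81) = 324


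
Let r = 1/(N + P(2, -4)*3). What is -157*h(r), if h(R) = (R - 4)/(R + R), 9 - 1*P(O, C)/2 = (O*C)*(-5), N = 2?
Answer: -115709/2 ≈ -57855.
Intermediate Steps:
P(O, C) = 18 + 10*C*O (P(O, C) = 18 - 2*O*C*(-5) = 18 - 2*C*O*(-5) = 18 - (-10)*C*O = 18 + 10*C*O)
r = -1/184 (r = 1/(2 + (18 + 10*(-4)*2)*3) = 1/(2 + (18 - 80)*3) = 1/(2 - 62*3) = 1/(2 - 186) = 1/(-184) = -1/184 ≈ -0.0054348)
h(R) = (-4 + R)/(2*R) (h(R) = (-4 + R)/((2*R)) = (-4 + R)*(1/(2*R)) = (-4 + R)/(2*R))
-157*h(r) = -157*(-4 - 1/184)/(2*(-1/184)) = -157*(-184)*(-737)/(2*184) = -157*737/2 = -115709/2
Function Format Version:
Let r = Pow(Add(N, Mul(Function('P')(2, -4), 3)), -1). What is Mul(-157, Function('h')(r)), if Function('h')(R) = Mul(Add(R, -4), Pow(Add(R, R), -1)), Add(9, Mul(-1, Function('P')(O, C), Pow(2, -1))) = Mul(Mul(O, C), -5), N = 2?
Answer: Rational(-115709, 2) ≈ -57855.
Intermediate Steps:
Function('P')(O, C) = Add(18, Mul(10, C, O)) (Function('P')(O, C) = Add(18, Mul(-2, Mul(Mul(O, C), -5))) = Add(18, Mul(-2, Mul(Mul(C, O), -5))) = Add(18, Mul(-2, Mul(-5, C, O))) = Add(18, Mul(10, C, O)))
r = Rational(-1, 184) (r = Pow(Add(2, Mul(Add(18, Mul(10, -4, 2)), 3)), -1) = Pow(Add(2, Mul(Add(18, -80), 3)), -1) = Pow(Add(2, Mul(-62, 3)), -1) = Pow(Add(2, -186), -1) = Pow(-184, -1) = Rational(-1, 184) ≈ -0.0054348)
Function('h')(R) = Mul(Rational(1, 2), Pow(R, -1), Add(-4, R)) (Function('h')(R) = Mul(Add(-4, R), Pow(Mul(2, R), -1)) = Mul(Add(-4, R), Mul(Rational(1, 2), Pow(R, -1))) = Mul(Rational(1, 2), Pow(R, -1), Add(-4, R)))
Mul(-157, Function('h')(r)) = Mul(-157, Mul(Rational(1, 2), Pow(Rational(-1, 184), -1), Add(-4, Rational(-1, 184)))) = Mul(-157, Mul(Rational(1, 2), -184, Rational(-737, 184))) = Mul(-157, Rational(737, 2)) = Rational(-115709, 2)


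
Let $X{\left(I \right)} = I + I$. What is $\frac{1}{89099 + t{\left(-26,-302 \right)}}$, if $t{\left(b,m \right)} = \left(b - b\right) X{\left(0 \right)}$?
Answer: $\frac{1}{89099} \approx 1.1223 \cdot 10^{-5}$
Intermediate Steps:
$X{\left(I \right)} = 2 I$
$t{\left(b,m \right)} = 0$ ($t{\left(b,m \right)} = \left(b - b\right) 2 \cdot 0 = 0 \cdot 0 = 0$)
$\frac{1}{89099 + t{\left(-26,-302 \right)}} = \frac{1}{89099 + 0} = \frac{1}{89099}$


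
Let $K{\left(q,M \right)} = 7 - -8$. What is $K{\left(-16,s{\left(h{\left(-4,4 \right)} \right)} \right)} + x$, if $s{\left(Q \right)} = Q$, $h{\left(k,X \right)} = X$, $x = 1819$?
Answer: $1834$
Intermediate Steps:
$K{\left(q,M \right)} = 15$ ($K{\left(q,M \right)} = 7 + 8 = 15$)
$K{\left(-16,s{\left(h{\left(-4,4 \right)} \right)} \right)} + x = 15 + 1819 = 1834$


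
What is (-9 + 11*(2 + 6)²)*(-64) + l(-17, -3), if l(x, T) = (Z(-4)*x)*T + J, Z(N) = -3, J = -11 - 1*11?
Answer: -44655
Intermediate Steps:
J = -22 (J = -11 - 11 = -22)
l(x, T) = -22 - 3*T*x (l(x, T) = (-3*x)*T - 22 = -3*T*x - 22 = -22 - 3*T*x)
(-9 + 11*(2 + 6)²)*(-64) + l(-17, -3) = (-9 + 11*(2 + 6)²)*(-64) + (-22 - 3*(-3)*(-17)) = (-9 + 11*8²)*(-64) + (-22 - 153) = (-9 + 11*64)*(-64) - 175 = (-9 + 704)*(-64) - 175 = 695*(-64) - 175 = -44480 - 175 = -44655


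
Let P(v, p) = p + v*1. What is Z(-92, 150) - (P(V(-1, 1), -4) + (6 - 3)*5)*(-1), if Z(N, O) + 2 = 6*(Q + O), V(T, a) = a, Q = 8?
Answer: 958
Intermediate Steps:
P(v, p) = p + v
Z(N, O) = 46 + 6*O (Z(N, O) = -2 + 6*(8 + O) = -2 + (48 + 6*O) = 46 + 6*O)
Z(-92, 150) - (P(V(-1, 1), -4) + (6 - 3)*5)*(-1) = (46 + 6*150) - ((-4 + 1) + (6 - 3)*5)*(-1) = (46 + 900) - (-3 + 3*5)*(-1) = 946 - (-3 + 15)*(-1) = 946 - 12*(-1) = 946 - 1*(-12) = 946 + 12 = 958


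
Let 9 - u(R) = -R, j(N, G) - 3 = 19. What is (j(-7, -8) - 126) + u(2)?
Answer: -93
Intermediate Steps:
j(N, G) = 22 (j(N, G) = 3 + 19 = 22)
u(R) = 9 + R (u(R) = 9 - (-1)*R = 9 + R)
(j(-7, -8) - 126) + u(2) = (22 - 126) + (9 + 2) = -104 + 11 = -93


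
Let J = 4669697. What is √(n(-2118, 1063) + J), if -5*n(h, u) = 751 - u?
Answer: √116743985/5 ≈ 2161.0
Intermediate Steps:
n(h, u) = -751/5 + u/5 (n(h, u) = -(751 - u)/5 = -751/5 + u/5)
√(n(-2118, 1063) + J) = √((-751/5 + (⅕)*1063) + 4669697) = √((-751/5 + 1063/5) + 4669697) = √(312/5 + 4669697) = √(23348797/5) = √116743985/5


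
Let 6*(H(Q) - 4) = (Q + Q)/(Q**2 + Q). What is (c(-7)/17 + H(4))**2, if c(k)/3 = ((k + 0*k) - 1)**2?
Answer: 15342889/65025 ≈ 235.95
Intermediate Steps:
H(Q) = 4 + Q/(3*(Q + Q**2)) (H(Q) = 4 + ((Q + Q)/(Q**2 + Q))/6 = 4 + ((2*Q)/(Q + Q**2))/6 = 4 + (2*Q/(Q + Q**2))/6 = 4 + Q/(3*(Q + Q**2)))
c(k) = 3*(-1 + k)**2 (c(k) = 3*((k + 0*k) - 1)**2 = 3*((k + 0) - 1)**2 = 3*(k - 1)**2 = 3*(-1 + k)**2)
(c(-7)/17 + H(4))**2 = ((3*(-1 - 7)**2)/17 + (13 + 12*4)/(3*(1 + 4)))**2 = ((3*(-8)**2)*(1/17) + (1/3)*(13 + 48)/5)**2 = ((3*64)*(1/17) + (1/3)*(1/5)*61)**2 = (192*(1/17) + 61/15)**2 = (192/17 + 61/15)**2 = (3917/255)**2 = 15342889/65025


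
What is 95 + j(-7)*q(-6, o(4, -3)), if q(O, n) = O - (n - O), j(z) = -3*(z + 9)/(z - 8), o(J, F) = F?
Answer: 457/5 ≈ 91.400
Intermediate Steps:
j(z) = -3*(9 + z)/(-8 + z)
q(O, n) = -n + 2*O (q(O, n) = O + (O - n) = -n + 2*O)
95 + j(-7)*q(-6, o(4, -3)) = 95 + (3*(-9 - 1*(-7))/(-8 - 7))*(-1*(-3) + 2*(-6)) = 95 + (3*(-9 + 7)/(-15))*(3 - 12) = 95 + (3*(-1/15)*(-2))*(-9) = 95 + (⅖)*(-9) = 95 - 18/5 = 457/5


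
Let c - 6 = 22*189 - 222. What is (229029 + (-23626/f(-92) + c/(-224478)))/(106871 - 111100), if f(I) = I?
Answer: -43844486721/808677838 ≈ -54.217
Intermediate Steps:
c = 3942 (c = 6 + (22*189 - 222) = 6 + (4158 - 222) = 6 + 3936 = 3942)
(229029 + (-23626/f(-92) + c/(-224478)))/(106871 - 111100) = (229029 + (-23626/(-92) + 3942/(-224478)))/(106871 - 111100) = (229029 + (-23626*(-1/92) + 3942*(-1/224478)))/(-4229) = (229029 + (11813/46 - 73/4157))*(-1/4229) = (229029 + 49103283/191222)*(-1/4229) = (43844486721/191222)*(-1/4229) = -43844486721/808677838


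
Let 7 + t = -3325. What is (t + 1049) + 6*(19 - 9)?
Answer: -2223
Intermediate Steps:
t = -3332 (t = -7 - 3325 = -3332)
(t + 1049) + 6*(19 - 9) = (-3332 + 1049) + 6*(19 - 9) = -2283 + 6*10 = -2283 + 60 = -2223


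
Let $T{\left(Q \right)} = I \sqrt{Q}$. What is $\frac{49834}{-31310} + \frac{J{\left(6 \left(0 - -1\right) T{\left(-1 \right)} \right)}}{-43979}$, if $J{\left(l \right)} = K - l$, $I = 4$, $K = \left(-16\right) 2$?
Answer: $- \frac{1095323783}{688491245} + \frac{24 i}{43979} \approx -1.5909 + 0.00054571 i$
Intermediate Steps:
$K = -32$
$T{\left(Q \right)} = 4 \sqrt{Q}$
$J{\left(l \right)} = -32 - l$
$\frac{49834}{-31310} + \frac{J{\left(6 \left(0 - -1\right) T{\left(-1 \right)} \right)}}{-43979} = \frac{49834}{-31310} + \frac{-32 - 6 \left(0 - -1\right) 4 \sqrt{-1}}{-43979} = 49834 \left(- \frac{1}{31310}\right) + \left(-32 - 6 \left(0 + 1\right) 4 i\right) \left(- \frac{1}{43979}\right) = - \frac{24917}{15655} + \left(-32 - 6 \cdot 1 \cdot 4 i\right) \left(- \frac{1}{43979}\right) = - \frac{24917}{15655} + \left(-32 - 6 \cdot 4 i\right) \left(- \frac{1}{43979}\right) = - \frac{24917}{15655} + \left(-32 - 24 i\right) \left(- \frac{1}{43979}\right) = - \frac{24917}{15655} + \left(\frac{32}{43979} + \frac{24 i}{43979}\right) = - \frac{1095323783}{688491245} + \frac{24 i}{43979}$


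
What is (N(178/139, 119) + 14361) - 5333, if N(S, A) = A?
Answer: 9147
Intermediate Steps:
(N(178/139, 119) + 14361) - 5333 = (119 + 14361) - 5333 = 14480 - 5333 = 9147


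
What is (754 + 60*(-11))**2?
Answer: 8836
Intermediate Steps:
(754 + 60*(-11))**2 = (754 - 660)**2 = 94**2 = 8836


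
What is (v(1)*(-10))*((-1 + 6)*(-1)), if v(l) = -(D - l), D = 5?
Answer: -200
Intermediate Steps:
v(l) = -5 + l (v(l) = -(5 - l) = -5 + l)
(v(1)*(-10))*((-1 + 6)*(-1)) = ((-5 + 1)*(-10))*((-1 + 6)*(-1)) = (-4*(-10))*(5*(-1)) = 40*(-5) = -200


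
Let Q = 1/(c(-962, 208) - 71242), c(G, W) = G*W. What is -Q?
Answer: 1/271338 ≈ 3.6854e-6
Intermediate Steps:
Q = -1/271338 (Q = 1/(-962*208 - 71242) = 1/(-200096 - 71242) = 1/(-271338) = -1/271338 ≈ -3.6854e-6)
-Q = -1*(-1/271338) = 1/271338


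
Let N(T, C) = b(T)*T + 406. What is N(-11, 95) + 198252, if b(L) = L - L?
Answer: 198658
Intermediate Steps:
b(L) = 0
N(T, C) = 406 (N(T, C) = 0*T + 406 = 0 + 406 = 406)
N(-11, 95) + 198252 = 406 + 198252 = 198658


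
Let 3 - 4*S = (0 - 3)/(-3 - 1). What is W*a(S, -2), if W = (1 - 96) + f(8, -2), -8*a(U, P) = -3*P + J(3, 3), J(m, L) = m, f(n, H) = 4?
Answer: 819/8 ≈ 102.38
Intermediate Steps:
S = 9/16 (S = ¾ - (0 - 3)/(4*(-3 - 1)) = ¾ - (-3)/(4*(-4)) = ¾ - (-3)*(-1)/(4*4) = ¾ - ¼*¾ = ¾ - 3/16 = 9/16 ≈ 0.56250)
a(U, P) = -3/8 + 3*P/8 (a(U, P) = -(-3*P + 3)/8 = -(3 - 3*P)/8 = -3/8 + 3*P/8)
W = -91 (W = (1 - 96) + 4 = -95 + 4 = -91)
W*a(S, -2) = -91*(-3/8 + (3/8)*(-2)) = -91*(-3/8 - ¾) = -91*(-9/8) = 819/8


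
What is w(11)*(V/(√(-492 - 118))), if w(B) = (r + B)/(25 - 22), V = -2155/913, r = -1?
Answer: 2155*I*√610/167079 ≈ 0.31856*I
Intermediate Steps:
V = -2155/913 (V = -2155*1/913 = -2155/913 ≈ -2.3604)
w(B) = -⅓ + B/3 (w(B) = (-1 + B)/(25 - 22) = (-1 + B)/3 = (-1 + B)*(⅓) = -⅓ + B/3)
w(11)*(V/(√(-492 - 118))) = (-⅓ + (⅓)*11)*(-2155/(913*√(-492 - 118))) = (-⅓ + 11/3)*(-2155*(-I*√610/610)/913) = 10*(-2155*(-I*√610/610)/913)/3 = 10*(-(-431)*I*√610/111386)/3 = 10*(431*I*√610/111386)/3 = 2155*I*√610/167079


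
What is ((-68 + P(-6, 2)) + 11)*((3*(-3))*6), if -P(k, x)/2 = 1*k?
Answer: 2430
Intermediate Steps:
P(k, x) = -2*k
((-68 + P(-6, 2)) + 11)*((3*(-3))*6) = ((-68 - 2*(-6)) + 11)*((3*(-3))*6) = ((-68 + 12) + 11)*(-9*6) = (-56 + 11)*(-54) = -45*(-54) = 2430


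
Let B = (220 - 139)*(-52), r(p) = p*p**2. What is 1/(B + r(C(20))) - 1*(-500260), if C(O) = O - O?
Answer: 2107095119/4212 ≈ 5.0026e+5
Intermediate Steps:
C(O) = 0
r(p) = p**3
B = -4212 (B = 81*(-52) = -4212)
1/(B + r(C(20))) - 1*(-500260) = 1/(-4212 + 0**3) - 1*(-500260) = 1/(-4212 + 0) + 500260 = 1/(-4212) + 500260 = -1/4212 + 500260 = 2107095119/4212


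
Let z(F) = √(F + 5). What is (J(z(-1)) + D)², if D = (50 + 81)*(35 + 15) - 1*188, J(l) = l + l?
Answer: 40525956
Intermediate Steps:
z(F) = √(5 + F)
J(l) = 2*l
D = 6362 (D = 131*50 - 188 = 6550 - 188 = 6362)
(J(z(-1)) + D)² = (2*√(5 - 1) + 6362)² = (2*√4 + 6362)² = (2*2 + 6362)² = (4 + 6362)² = 6366² = 40525956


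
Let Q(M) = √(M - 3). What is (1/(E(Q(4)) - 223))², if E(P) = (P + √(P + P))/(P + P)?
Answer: 4/(445 - √2)² ≈ 2.0328e-5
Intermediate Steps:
Q(M) = √(-3 + M)
E(P) = (P + √2*√P)/(2*P) (E(P) = (P + √(2*P))/((2*P)) = (P + √2*√P)*(1/(2*P)) = (P + √2*√P)/(2*P))
(1/(E(Q(4)) - 223))² = (1/((½ + √2/(2*√(√(-3 + 4)))) - 223))² = (1/((½ + √2/(2*√(√1))) - 223))² = (1/((½ + √2/(2*√1)) - 223))² = (1/((½ + (½)*√2*1) - 223))² = (1/((½ + √2/2) - 223))² = (1/(-445/2 + √2/2))² = (-445/2 + √2/2)⁻²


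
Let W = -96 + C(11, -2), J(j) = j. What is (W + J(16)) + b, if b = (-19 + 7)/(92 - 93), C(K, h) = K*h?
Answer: -90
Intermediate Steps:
b = 12 (b = -12/(-1) = -12*(-1) = 12)
W = -118 (W = -96 + 11*(-2) = -96 - 22 = -118)
(W + J(16)) + b = (-118 + 16) + 12 = -102 + 12 = -90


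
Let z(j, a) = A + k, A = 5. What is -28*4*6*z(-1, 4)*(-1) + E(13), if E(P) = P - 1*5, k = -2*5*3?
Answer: -16792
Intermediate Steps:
k = -30 (k = -10*3 = -30)
z(j, a) = -25 (z(j, a) = 5 - 30 = -25)
E(P) = -5 + P (E(P) = P - 5 = -5 + P)
-28*4*6*z(-1, 4)*(-1) + E(13) = -28*4*6*(-25*(-1)) + (-5 + 13) = -672*25 + 8 = -28*600 + 8 = -16800 + 8 = -16792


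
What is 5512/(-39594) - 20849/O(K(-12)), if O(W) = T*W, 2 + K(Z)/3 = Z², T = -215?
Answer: 17813957/201467470 ≈ 0.088421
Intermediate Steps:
K(Z) = -6 + 3*Z²
O(W) = -215*W
5512/(-39594) - 20849/O(K(-12)) = 5512/(-39594) - 20849*(-1/(215*(-6 + 3*(-12)²))) = 5512*(-1/39594) - 20849*(-1/(215*(-6 + 3*144))) = -2756/19797 - 20849*(-1/(215*(-6 + 432))) = -2756/19797 - 20849/((-215*426)) = -2756/19797 - 20849/(-91590) = -2756/19797 - 20849*(-1/91590) = -2756/19797 + 20849/91590 = 17813957/201467470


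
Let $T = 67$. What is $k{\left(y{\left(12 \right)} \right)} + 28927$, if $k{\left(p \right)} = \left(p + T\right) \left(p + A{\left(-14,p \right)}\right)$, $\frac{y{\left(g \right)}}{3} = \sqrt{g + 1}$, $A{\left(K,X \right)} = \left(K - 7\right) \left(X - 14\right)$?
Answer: $46285 - 3138 \sqrt{13} \approx 34971.0$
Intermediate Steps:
$A{\left(K,X \right)} = \left(-14 + X\right) \left(-7 + K\right)$ ($A{\left(K,X \right)} = \left(-7 + K\right) \left(-14 + X\right) = \left(-14 + X\right) \left(-7 + K\right)$)
$y{\left(g \right)} = 3 \sqrt{1 + g}$ ($y{\left(g \right)} = 3 \sqrt{g + 1} = 3 \sqrt{1 + g}$)
$k{\left(p \right)} = \left(67 + p\right) \left(294 - 20 p\right)$ ($k{\left(p \right)} = \left(p + 67\right) \left(p - \left(-294 + 21 p\right)\right) = \left(67 + p\right) \left(p + \left(98 + 196 - 7 p - 14 p\right)\right) = \left(67 + p\right) \left(p - \left(-294 + 21 p\right)\right) = \left(67 + p\right) \left(294 - 20 p\right)$)
$k{\left(y{\left(12 \right)} \right)} + 28927 = \left(19698 - 1046 \cdot 3 \sqrt{1 + 12} - 20 \left(3 \sqrt{1 + 12}\right)^{2}\right) + 28927 = \left(19698 - 1046 \cdot 3 \sqrt{13} - 20 \left(3 \sqrt{13}\right)^{2}\right) + 28927 = \left(19698 - 3138 \sqrt{13} - 2340\right) + 28927 = \left(17358 - 3138 \sqrt{13}\right) + 28927 = 46285 - 3138 \sqrt{13}$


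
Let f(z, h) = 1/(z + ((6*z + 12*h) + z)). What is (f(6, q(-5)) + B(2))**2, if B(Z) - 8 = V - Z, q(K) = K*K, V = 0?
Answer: 4363921/121104 ≈ 36.034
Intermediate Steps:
q(K) = K**2
f(z, h) = 1/(8*z + 12*h) (f(z, h) = 1/(z + (7*z + 12*h)) = 1/(8*z + 12*h))
B(Z) = 8 - Z (B(Z) = 8 + (0 - Z) = 8 - Z)
(f(6, q(-5)) + B(2))**2 = (1/(4*(2*6 + 3*(-5)**2)) + (8 - 1*2))**2 = (1/(4*(12 + 3*25)) + (8 - 2))**2 = (1/(4*(12 + 75)) + 6)**2 = ((1/4)/87 + 6)**2 = ((1/4)*(1/87) + 6)**2 = (1/348 + 6)**2 = (2089/348)**2 = 4363921/121104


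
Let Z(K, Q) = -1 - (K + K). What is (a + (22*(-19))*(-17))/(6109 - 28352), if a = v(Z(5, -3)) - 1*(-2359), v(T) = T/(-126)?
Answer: -1192601/2802618 ≈ -0.42553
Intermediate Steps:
Z(K, Q) = -1 - 2*K
v(T) = -T/126 (v(T) = T*(-1/126) = -T/126)
a = 297245/126 (a = -(-1 - 2*5)/126 - 1*(-2359) = -(-1 - 10)/126 + 2359 = -1/126*(-11) + 2359 = 11/126 + 2359 = 297245/126 ≈ 2359.1)
(a + (22*(-19))*(-17))/(6109 - 28352) = (297245/126 + (22*(-19))*(-17))/(6109 - 28352) = (297245/126 - 418*(-17))/(-22243) = (297245/126 + 7106)*(-1/22243) = (1192601/126)*(-1/22243) = -1192601/2802618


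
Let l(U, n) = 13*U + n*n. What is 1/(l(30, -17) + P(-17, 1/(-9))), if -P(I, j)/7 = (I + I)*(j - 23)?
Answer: -9/43393 ≈ -0.00020741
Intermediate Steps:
l(U, n) = n**2 + 13*U (l(U, n) = 13*U + n**2 = n**2 + 13*U)
P(I, j) = -14*I*(-23 + j) (P(I, j) = -7*(I + I)*(j - 23) = -7*2*I*(-23 + j) = -14*I*(-23 + j))
1/(l(30, -17) + P(-17, 1/(-9))) = 1/(((-17)**2 + 13*30) + 14*(-17)*(23 - 1/(-9))) = 1/((289 + 390) + 14*(-17)*(23 - 1*(-1/9))) = 1/(679 + 14*(-17)*(23 + 1/9)) = 1/(679 + 14*(-17)*(208/9)) = 1/(679 - 49504/9) = 1/(-43393/9) = -9/43393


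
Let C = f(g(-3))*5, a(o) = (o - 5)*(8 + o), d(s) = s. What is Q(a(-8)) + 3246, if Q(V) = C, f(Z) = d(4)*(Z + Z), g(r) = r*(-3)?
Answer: 3606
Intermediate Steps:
g(r) = -3*r
a(o) = (-5 + o)*(8 + o)
f(Z) = 8*Z (f(Z) = 4*(Z + Z) = 4*(2*Z) = 8*Z)
C = 360 (C = (8*(-3*(-3)))*5 = (8*9)*5 = 72*5 = 360)
Q(V) = 360
Q(a(-8)) + 3246 = 360 + 3246 = 3606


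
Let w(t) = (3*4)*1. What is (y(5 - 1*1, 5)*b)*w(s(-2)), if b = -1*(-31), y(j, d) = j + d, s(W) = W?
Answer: 3348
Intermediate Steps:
y(j, d) = d + j
b = 31
w(t) = 12 (w(t) = 12*1 = 12)
(y(5 - 1*1, 5)*b)*w(s(-2)) = ((5 + (5 - 1*1))*31)*12 = ((5 + (5 - 1))*31)*12 = ((5 + 4)*31)*12 = (9*31)*12 = 279*12 = 3348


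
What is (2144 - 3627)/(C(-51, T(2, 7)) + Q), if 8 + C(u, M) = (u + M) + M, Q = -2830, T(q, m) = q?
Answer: 1483/2885 ≈ 0.51404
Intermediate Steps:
C(u, M) = -8 + u + 2*M (C(u, M) = -8 + ((u + M) + M) = -8 + ((M + u) + M) = -8 + (u + 2*M) = -8 + u + 2*M)
(2144 - 3627)/(C(-51, T(2, 7)) + Q) = (2144 - 3627)/((-8 - 51 + 2*2) - 2830) = -1483/((-8 - 51 + 4) - 2830) = -1483/(-55 - 2830) = -1483/(-2885) = -1483*(-1/2885) = 1483/2885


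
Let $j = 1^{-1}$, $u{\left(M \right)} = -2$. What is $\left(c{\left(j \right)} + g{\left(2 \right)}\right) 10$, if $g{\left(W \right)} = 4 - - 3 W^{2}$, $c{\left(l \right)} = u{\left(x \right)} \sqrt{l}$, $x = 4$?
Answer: $140$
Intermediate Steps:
$j = 1$
$c{\left(l \right)} = - 2 \sqrt{l}$
$g{\left(W \right)} = 4 + 3 W^{2}$
$\left(c{\left(j \right)} + g{\left(2 \right)}\right) 10 = \left(- 2 \sqrt{1} + \left(4 + 3 \cdot 2^{2}\right)\right) 10 = \left(\left(-2\right) 1 + \left(4 + 3 \cdot 4\right)\right) 10 = \left(-2 + \left(4 + 12\right)\right) 10 = \left(-2 + 16\right) 10 = 14 \cdot 10 = 140$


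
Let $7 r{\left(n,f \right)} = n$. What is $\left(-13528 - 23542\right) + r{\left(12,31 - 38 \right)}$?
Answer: $- \frac{259478}{7} \approx -37068.0$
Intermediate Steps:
$r{\left(n,f \right)} = \frac{n}{7}$
$\left(-13528 - 23542\right) + r{\left(12,31 - 38 \right)} = \left(-13528 - 23542\right) + \frac{1}{7} \cdot 12 = -37070 + \frac{12}{7} = - \frac{259478}{7}$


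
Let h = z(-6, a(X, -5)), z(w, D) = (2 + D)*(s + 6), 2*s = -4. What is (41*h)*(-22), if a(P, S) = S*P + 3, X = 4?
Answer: 54120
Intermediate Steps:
s = -2 (s = (½)*(-4) = -2)
a(P, S) = 3 + P*S (a(P, S) = P*S + 3 = 3 + P*S)
z(w, D) = 8 + 4*D (z(w, D) = (2 + D)*(-2 + 6) = (2 + D)*4 = 8 + 4*D)
h = -60 (h = 8 + 4*(3 + 4*(-5)) = 8 + 4*(3 - 20) = 8 + 4*(-17) = 8 - 68 = -60)
(41*h)*(-22) = (41*(-60))*(-22) = -2460*(-22) = 54120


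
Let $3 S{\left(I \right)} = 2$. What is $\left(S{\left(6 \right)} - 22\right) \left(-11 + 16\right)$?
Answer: $- \frac{320}{3} \approx -106.67$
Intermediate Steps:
$S{\left(I \right)} = \frac{2}{3}$ ($S{\left(I \right)} = \frac{1}{3} \cdot 2 = \frac{2}{3}$)
$\left(S{\left(6 \right)} - 22\right) \left(-11 + 16\right) = \left(\frac{2}{3} - 22\right) \left(-11 + 16\right) = \left(- \frac{64}{3}\right) 5 = - \frac{320}{3}$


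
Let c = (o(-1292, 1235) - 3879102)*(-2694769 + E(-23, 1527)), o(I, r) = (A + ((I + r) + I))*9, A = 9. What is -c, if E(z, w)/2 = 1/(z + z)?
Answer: -241173006717456/23 ≈ -1.0486e+13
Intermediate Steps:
o(I, r) = 81 + 9*r + 18*I (o(I, r) = (9 + ((I + r) + I))*9 = (9 + (r + 2*I))*9 = (9 + r + 2*I)*9 = 81 + 9*r + 18*I)
E(z, w) = 1/z (E(z, w) = 2/(z + z) = 2/((2*z)) = 2*(1/(2*z)) = 1/z)
c = 241173006717456/23 (c = ((81 + 9*1235 + 18*(-1292)) - 3879102)*(-2694769 + 1/(-23)) = ((81 + 11115 - 23256) - 3879102)*(-2694769 - 1/23) = (-12060 - 3879102)*(-61979688/23) = -3891162*(-61979688/23) = 241173006717456/23 ≈ 1.0486e+13)
-c = -1*241173006717456/23 = -241173006717456/23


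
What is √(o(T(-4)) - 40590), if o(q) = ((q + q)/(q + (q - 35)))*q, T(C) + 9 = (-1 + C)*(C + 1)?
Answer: 3*I*√2385974/23 ≈ 201.48*I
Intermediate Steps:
T(C) = -9 + (1 + C)*(-1 + C) (T(C) = -9 + (-1 + C)*(C + 1) = -9 + (-1 + C)*(1 + C) = -9 + (1 + C)*(-1 + C))
o(q) = 2*q²/(-35 + 2*q) (o(q) = ((2*q)/(q + (-35 + q)))*q = ((2*q)/(-35 + 2*q))*q = (2*q/(-35 + 2*q))*q = 2*q²/(-35 + 2*q))
√(o(T(-4)) - 40590) = √(2*(-10 + (-4)²)²/(-35 + 2*(-10 + (-4)²)) - 40590) = √(2*(-10 + 16)²/(-35 + 2*(-10 + 16)) - 40590) = √(2*6²/(-35 + 2*6) - 40590) = √(2*36/(-35 + 12) - 40590) = √(2*36/(-23) - 40590) = √(2*36*(-1/23) - 40590) = √(-72/23 - 40590) = √(-933642/23) = 3*I*√2385974/23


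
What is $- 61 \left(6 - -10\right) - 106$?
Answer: $-1082$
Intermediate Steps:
$- 61 \left(6 - -10\right) - 106 = - 61 \left(6 + 10\right) - 106 = \left(-61\right) 16 - 106 = -976 - 106 = -1082$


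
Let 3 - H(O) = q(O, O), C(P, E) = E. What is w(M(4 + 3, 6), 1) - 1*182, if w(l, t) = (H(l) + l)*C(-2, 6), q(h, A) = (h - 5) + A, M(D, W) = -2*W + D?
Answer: -104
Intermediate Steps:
M(D, W) = D - 2*W
q(h, A) = -5 + A + h (q(h, A) = (-5 + h) + A = -5 + A + h)
H(O) = 8 - 2*O (H(O) = 3 - (-5 + O + O) = 3 - (-5 + 2*O) = 3 + (5 - 2*O) = 8 - 2*O)
w(l, t) = 48 - 6*l (w(l, t) = ((8 - 2*l) + l)*6 = (8 - l)*6 = 48 - 6*l)
w(M(4 + 3, 6), 1) - 1*182 = (48 - 6*((4 + 3) - 2*6)) - 1*182 = (48 - 6*(7 - 12)) - 182 = (48 - 6*(-5)) - 182 = (48 + 30) - 182 = 78 - 182 = -104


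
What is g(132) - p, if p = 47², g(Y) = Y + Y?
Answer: -1945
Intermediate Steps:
g(Y) = 2*Y
p = 2209
g(132) - p = 2*132 - 1*2209 = 264 - 2209 = -1945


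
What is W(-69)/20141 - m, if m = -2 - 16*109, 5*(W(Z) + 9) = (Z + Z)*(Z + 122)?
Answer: 15983961/9155 ≈ 1745.9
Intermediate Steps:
W(Z) = -9 + 2*Z*(122 + Z)/5 (W(Z) = -9 + ((Z + Z)*(Z + 122))/5 = -9 + ((2*Z)*(122 + Z))/5 = -9 + (2*Z*(122 + Z))/5 = -9 + 2*Z*(122 + Z)/5)
m = -1746 (m = -2 - 1744 = -1746)
W(-69)/20141 - m = (-9 + (⅖)*(-69)² + (244/5)*(-69))/20141 - 1*(-1746) = (-9 + (⅖)*4761 - 16836/5)*(1/20141) + 1746 = (-9 + 9522/5 - 16836/5)*(1/20141) + 1746 = -7359/5*1/20141 + 1746 = -669/9155 + 1746 = 15983961/9155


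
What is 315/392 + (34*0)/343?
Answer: 45/56 ≈ 0.80357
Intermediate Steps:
315/392 + (34*0)/343 = 315*(1/392) + 0*(1/343) = 45/56 + 0 = 45/56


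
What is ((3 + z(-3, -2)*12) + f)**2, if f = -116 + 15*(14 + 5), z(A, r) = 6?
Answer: 59536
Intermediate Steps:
f = 169 (f = -116 + 15*19 = -116 + 285 = 169)
((3 + z(-3, -2)*12) + f)**2 = ((3 + 6*12) + 169)**2 = ((3 + 72) + 169)**2 = (75 + 169)**2 = 244**2 = 59536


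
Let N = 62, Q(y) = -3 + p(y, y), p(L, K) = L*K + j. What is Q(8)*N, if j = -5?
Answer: 3472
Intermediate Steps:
p(L, K) = -5 + K*L (p(L, K) = L*K - 5 = K*L - 5 = -5 + K*L)
Q(y) = -8 + y² (Q(y) = -3 + (-5 + y*y) = -3 + (-5 + y²) = -8 + y²)
Q(8)*N = (-8 + 8²)*62 = (-8 + 64)*62 = 56*62 = 3472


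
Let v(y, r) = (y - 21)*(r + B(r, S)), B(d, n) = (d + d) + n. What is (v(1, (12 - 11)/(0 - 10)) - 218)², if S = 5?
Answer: 97344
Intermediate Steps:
B(d, n) = n + 2*d (B(d, n) = 2*d + n = n + 2*d)
v(y, r) = (-21 + y)*(5 + 3*r) (v(y, r) = (y - 21)*(r + (5 + 2*r)) = (-21 + y)*(5 + 3*r))
(v(1, (12 - 11)/(0 - 10)) - 218)² = ((-105 - 63*(12 - 11)/(0 - 10) + 5*1 + 3*((12 - 11)/(0 - 10))*1) - 218)² = ((-105 - 63/(-10) + 5 + 3*(1/(-10))*1) - 218)² = ((-105 - 63*(-1)/10 + 5 + 3*(1*(-⅒))*1) - 218)² = ((-105 - 63*(-⅒) + 5 + 3*(-⅒)*1) - 218)² = ((-105 + 63/10 + 5 - 3/10) - 218)² = (-94 - 218)² = (-312)² = 97344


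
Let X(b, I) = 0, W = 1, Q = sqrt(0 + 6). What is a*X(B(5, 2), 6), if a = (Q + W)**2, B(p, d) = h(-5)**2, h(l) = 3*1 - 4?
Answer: 0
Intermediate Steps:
h(l) = -1 (h(l) = 3 - 4 = -1)
Q = sqrt(6) ≈ 2.4495
B(p, d) = 1 (B(p, d) = (-1)**2 = 1)
a = (1 + sqrt(6))**2 (a = (sqrt(6) + 1)**2 = (1 + sqrt(6))**2 ≈ 11.899)
a*X(B(5, 2), 6) = (1 + sqrt(6))**2*0 = 0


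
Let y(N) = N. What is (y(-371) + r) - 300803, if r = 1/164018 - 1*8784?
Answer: -50838691243/164018 ≈ -3.0996e+5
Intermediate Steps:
r = -1440734111/164018 (r = 1/164018 - 8784 = -1440734111/164018 ≈ -8784.0)
(y(-371) + r) - 300803 = (-371 - 1440734111/164018) - 300803 = -1501584789/164018 - 300803 = -50838691243/164018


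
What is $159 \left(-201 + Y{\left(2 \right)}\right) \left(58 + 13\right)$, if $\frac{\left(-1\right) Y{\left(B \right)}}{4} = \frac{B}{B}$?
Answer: $-2314245$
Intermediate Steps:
$Y{\left(B \right)} = -4$ ($Y{\left(B \right)} = - 4 \frac{B}{B} = \left(-4\right) 1 = -4$)
$159 \left(-201 + Y{\left(2 \right)}\right) \left(58 + 13\right) = 159 \left(-201 - 4\right) \left(58 + 13\right) = 159 \left(\left(-205\right) 71\right) = 159 \left(-14555\right) = -2314245$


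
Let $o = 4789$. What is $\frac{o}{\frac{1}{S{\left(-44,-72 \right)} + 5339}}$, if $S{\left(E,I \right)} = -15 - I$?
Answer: $25841444$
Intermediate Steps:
$\frac{o}{\frac{1}{S{\left(-44,-72 \right)} + 5339}} = \frac{4789}{\frac{1}{\left(-15 - -72\right) + 5339}} = \frac{4789}{\frac{1}{\left(-15 + 72\right) + 5339}} = \frac{4789}{\frac{1}{57 + 5339}} = \frac{4789}{\frac{1}{5396}} = 4789 \frac{1}{\frac{1}{5396}} = 4789 \cdot 5396 = 25841444$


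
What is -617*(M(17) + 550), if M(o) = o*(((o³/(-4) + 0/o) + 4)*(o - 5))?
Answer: 153754549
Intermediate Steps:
M(o) = o*(-5 + o)*(4 - o³/4) (M(o) = o*(((o³*(-¼) + 0) + 4)*(-5 + o)) = o*(((-o³/4 + 0) + 4)*(-5 + o)) = o*((-o³/4 + 4)*(-5 + o)) = o*((4 - o³/4)*(-5 + o)) = o*((-5 + o)*(4 - o³/4)) = o*(-5 + o)*(4 - o³/4))
-617*(M(17) + 550) = -617*((¼)*17*(-80 - 1*17⁴ + 5*17³ + 16*17) + 550) = -617*((¼)*17*(-80 - 1*83521 + 5*4913 + 272) + 550) = -617*((¼)*17*(-80 - 83521 + 24565 + 272) + 550) = -617*((¼)*17*(-58764) + 550) = -617*(-249747 + 550) = -617*(-249197) = 153754549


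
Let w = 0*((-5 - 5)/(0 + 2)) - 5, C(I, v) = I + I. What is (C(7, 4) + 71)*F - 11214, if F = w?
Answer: -11639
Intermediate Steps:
C(I, v) = 2*I
w = -5 (w = 0*(-10/2) - 5 = 0*(-10*1/2) - 5 = 0*(-5) - 5 = 0 - 5 = -5)
F = -5
(C(7, 4) + 71)*F - 11214 = (2*7 + 71)*(-5) - 11214 = (14 + 71)*(-5) - 11214 = 85*(-5) - 11214 = -425 - 11214 = -11639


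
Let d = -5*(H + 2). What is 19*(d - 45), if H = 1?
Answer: -1140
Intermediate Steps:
d = -15 (d = -5*(1 + 2) = -5*3 = -15)
19*(d - 45) = 19*(-15 - 45) = 19*(-60) = -1140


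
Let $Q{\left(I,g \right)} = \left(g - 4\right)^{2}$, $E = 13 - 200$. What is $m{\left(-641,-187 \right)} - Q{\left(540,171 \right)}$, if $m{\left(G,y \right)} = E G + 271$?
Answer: $92249$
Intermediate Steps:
$E = -187$ ($E = 13 - 200 = -187$)
$Q{\left(I,g \right)} = \left(-4 + g\right)^{2}$
$m{\left(G,y \right)} = 271 - 187 G$ ($m{\left(G,y \right)} = - 187 G + 271 = 271 - 187 G$)
$m{\left(-641,-187 \right)} - Q{\left(540,171 \right)} = \left(271 - -119867\right) - \left(-4 + 171\right)^{2} = \left(271 + 119867\right) - 167^{2} = 120138 - 27889 = 92249$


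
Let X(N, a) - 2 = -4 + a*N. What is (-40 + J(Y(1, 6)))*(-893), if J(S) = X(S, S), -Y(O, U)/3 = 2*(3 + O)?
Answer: -476862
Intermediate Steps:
Y(O, U) = -18 - 6*O (Y(O, U) = -6*(3 + O) = -3*(6 + 2*O) = -18 - 6*O)
X(N, a) = -2 + N*a (X(N, a) = 2 + (-4 + a*N) = 2 + (-4 + N*a) = -2 + N*a)
J(S) = -2 + S² (J(S) = -2 + S*S = -2 + S²)
(-40 + J(Y(1, 6)))*(-893) = (-40 + (-2 + (-18 - 6*1)²))*(-893) = (-40 + (-2 + (-18 - 6)²))*(-893) = (-40 + (-2 + (-24)²))*(-893) = (-40 + (-2 + 576))*(-893) = (-40 + 574)*(-893) = 534*(-893) = -476862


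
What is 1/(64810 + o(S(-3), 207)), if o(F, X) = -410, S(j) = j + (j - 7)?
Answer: 1/64400 ≈ 1.5528e-5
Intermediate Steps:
S(j) = -7 + 2*j (S(j) = j + (-7 + j) = -7 + 2*j)
1/(64810 + o(S(-3), 207)) = 1/(64810 - 410) = 1/64400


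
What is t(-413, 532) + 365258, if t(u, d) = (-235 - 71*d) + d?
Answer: 327783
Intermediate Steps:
t(u, d) = -235 - 70*d
t(-413, 532) + 365258 = (-235 - 70*532) + 365258 = (-235 - 37240) + 365258 = -37475 + 365258 = 327783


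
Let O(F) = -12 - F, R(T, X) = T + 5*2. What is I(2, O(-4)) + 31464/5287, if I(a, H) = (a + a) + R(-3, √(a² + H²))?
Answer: 89621/5287 ≈ 16.951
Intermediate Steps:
R(T, X) = 10 + T (R(T, X) = T + 10 = 10 + T)
I(a, H) = 7 + 2*a (I(a, H) = (a + a) + (10 - 3) = 2*a + 7 = 7 + 2*a)
I(2, O(-4)) + 31464/5287 = (7 + 2*2) + 31464/5287 = (7 + 4) + 31464*(1/5287) = 11 + 31464/5287 = 89621/5287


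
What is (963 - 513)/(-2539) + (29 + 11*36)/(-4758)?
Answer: -3220175/12080562 ≈ -0.26656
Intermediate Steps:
(963 - 513)/(-2539) + (29 + 11*36)/(-4758) = 450*(-1/2539) + (29 + 396)*(-1/4758) = -450/2539 + 425*(-1/4758) = -450/2539 - 425/4758 = -3220175/12080562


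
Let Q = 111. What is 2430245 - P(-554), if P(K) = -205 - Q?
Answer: 2430561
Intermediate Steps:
P(K) = -316 (P(K) = -205 - 1*111 = -205 - 111 = -316)
2430245 - P(-554) = 2430245 - 1*(-316) = 2430245 + 316 = 2430561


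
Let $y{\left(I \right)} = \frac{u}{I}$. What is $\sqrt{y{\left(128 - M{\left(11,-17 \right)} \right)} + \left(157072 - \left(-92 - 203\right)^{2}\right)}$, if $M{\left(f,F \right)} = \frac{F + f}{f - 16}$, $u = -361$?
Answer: $\frac{\sqrt{28154667562}}{634} \approx 264.66$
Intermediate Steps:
$M{\left(f,F \right)} = \frac{F + f}{-16 + f}$
$y{\left(I \right)} = - \frac{361}{I}$
$\sqrt{y{\left(128 - M{\left(11,-17 \right)} \right)} + \left(157072 - \left(-92 - 203\right)^{2}\right)} = \sqrt{- \frac{361}{128 - \frac{-17 + 11}{-16 + 11}} + \left(157072 - \left(-92 - 203\right)^{2}\right)} = \sqrt{- \frac{361}{128 - \frac{1}{-5} \left(-6\right)} + \left(157072 - \left(-295\right)^{2}\right)} = \sqrt{- \frac{361}{128 - \left(- \frac{1}{5}\right) \left(-6\right)} + \left(157072 - 87025\right)} = \sqrt{- \frac{361}{128 - \frac{6}{5}} + \left(157072 - 87025\right)} = \sqrt{- \frac{361}{128 - \frac{6}{5}} + 70047} = \sqrt{- \frac{361}{\frac{634}{5}} + 70047} = \sqrt{\left(-361\right) \frac{5}{634} + 70047} = \sqrt{- \frac{1805}{634} + 70047} = \sqrt{\frac{44407993}{634}} = \frac{\sqrt{28154667562}}{634}$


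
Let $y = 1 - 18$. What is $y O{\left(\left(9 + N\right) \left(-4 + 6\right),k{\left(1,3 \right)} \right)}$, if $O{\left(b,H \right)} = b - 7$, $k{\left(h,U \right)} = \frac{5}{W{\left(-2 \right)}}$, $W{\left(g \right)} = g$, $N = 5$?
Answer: $-357$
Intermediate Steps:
$y = -17$ ($y = 1 - 18 = -17$)
$k{\left(h,U \right)} = - \frac{5}{2}$ ($k{\left(h,U \right)} = \frac{5}{-2} = 5 \left(- \frac{1}{2}\right) = - \frac{5}{2}$)
$O{\left(b,H \right)} = -7 + b$ ($O{\left(b,H \right)} = b - 7 = -7 + b$)
$y O{\left(\left(9 + N\right) \left(-4 + 6\right),k{\left(1,3 \right)} \right)} = - 17 \left(-7 + \left(9 + 5\right) \left(-4 + 6\right)\right) = - 17 \left(-7 + 14 \cdot 2\right) = - 17 \left(-7 + 28\right) = \left(-17\right) 21 = -357$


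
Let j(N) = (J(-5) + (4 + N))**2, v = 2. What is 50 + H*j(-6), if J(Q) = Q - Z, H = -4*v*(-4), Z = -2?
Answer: 850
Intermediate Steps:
H = 32 (H = -4*2*(-4) = -8*(-4) = 32)
J(Q) = 2 + Q (J(Q) = Q - 1*(-2) = Q + 2 = 2 + Q)
j(N) = (1 + N)**2 (j(N) = ((2 - 5) + (4 + N))**2 = (-3 + (4 + N))**2 = (1 + N)**2)
50 + H*j(-6) = 50 + 32*(1 - 6)**2 = 50 + 32*(-5)**2 = 50 + 32*25 = 50 + 800 = 850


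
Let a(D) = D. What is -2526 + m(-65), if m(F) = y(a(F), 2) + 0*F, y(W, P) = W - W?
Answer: -2526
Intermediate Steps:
y(W, P) = 0
m(F) = 0 (m(F) = 0 + 0*F = 0 + 0 = 0)
-2526 + m(-65) = -2526 + 0 = -2526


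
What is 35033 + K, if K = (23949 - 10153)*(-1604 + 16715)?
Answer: 208506389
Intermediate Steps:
K = 208471356 (K = 13796*15111 = 208471356)
35033 + K = 35033 + 208471356 = 208506389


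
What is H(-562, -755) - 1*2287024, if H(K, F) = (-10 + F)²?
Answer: -1701799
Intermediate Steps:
H(-562, -755) - 1*2287024 = (-10 - 755)² - 1*2287024 = (-765)² - 2287024 = 585225 - 2287024 = -1701799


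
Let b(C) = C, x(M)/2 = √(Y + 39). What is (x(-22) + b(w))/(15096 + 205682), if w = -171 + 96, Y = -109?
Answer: -75/220778 + I*√70/110389 ≈ -0.00033971 + 7.5792e-5*I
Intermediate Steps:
x(M) = 2*I*√70 (x(M) = 2*√(-109 + 39) = 2*√(-70) = 2*(I*√70) = 2*I*√70)
w = -75
(x(-22) + b(w))/(15096 + 205682) = (2*I*√70 - 75)/(15096 + 205682) = (-75 + 2*I*√70)/220778 = (-75 + 2*I*√70)*(1/220778) = -75/220778 + I*√70/110389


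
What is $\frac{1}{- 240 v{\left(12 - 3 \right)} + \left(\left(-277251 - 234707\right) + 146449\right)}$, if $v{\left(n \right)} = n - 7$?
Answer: $- \frac{1}{365989} \approx -2.7323 \cdot 10^{-6}$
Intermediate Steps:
$v{\left(n \right)} = -7 + n$ ($v{\left(n \right)} = n - 7 = -7 + n$)
$\frac{1}{- 240 v{\left(12 - 3 \right)} + \left(\left(-277251 - 234707\right) + 146449\right)} = \frac{1}{- 240 \left(-7 + \left(12 - 3\right)\right) + \left(\left(-277251 - 234707\right) + 146449\right)} = \frac{1}{- 240 \left(-7 + \left(12 - 3\right)\right) + \left(-511958 + 146449\right)} = \frac{1}{- 240 \left(-7 + 9\right) - 365509} = \frac{1}{\left(-240\right) 2 - 365509} = \frac{1}{-480 - 365509} = \frac{1}{-365989} = - \frac{1}{365989}$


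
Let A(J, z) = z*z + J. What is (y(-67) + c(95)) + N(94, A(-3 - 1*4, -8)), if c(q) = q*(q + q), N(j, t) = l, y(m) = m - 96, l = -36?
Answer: 17851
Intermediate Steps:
A(J, z) = J + z**2 (A(J, z) = z**2 + J = J + z**2)
y(m) = -96 + m
N(j, t) = -36
c(q) = 2*q**2 (c(q) = q*(2*q) = 2*q**2)
(y(-67) + c(95)) + N(94, A(-3 - 1*4, -8)) = ((-96 - 67) + 2*95**2) - 36 = (-163 + 2*9025) - 36 = (-163 + 18050) - 36 = 17887 - 36 = 17851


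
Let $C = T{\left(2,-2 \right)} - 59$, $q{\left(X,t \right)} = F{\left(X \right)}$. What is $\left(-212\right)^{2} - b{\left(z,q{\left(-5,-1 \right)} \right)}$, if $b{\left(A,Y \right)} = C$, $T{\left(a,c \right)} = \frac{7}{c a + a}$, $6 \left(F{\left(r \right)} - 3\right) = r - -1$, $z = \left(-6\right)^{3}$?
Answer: $\frac{90013}{2} \approx 45007.0$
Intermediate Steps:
$z = -216$
$F{\left(r \right)} = \frac{19}{6} + \frac{r}{6}$ ($F{\left(r \right)} = 3 + \frac{r - -1}{6} = 3 + \frac{r + 1}{6} = 3 + \frac{1 + r}{6} = 3 + \left(\frac{1}{6} + \frac{r}{6}\right) = \frac{19}{6} + \frac{r}{6}$)
$T{\left(a,c \right)} = \frac{7}{a + a c}$ ($T{\left(a,c \right)} = \frac{7}{a c + a} = \frac{7}{a + a c}$)
$q{\left(X,t \right)} = \frac{19}{6} + \frac{X}{6}$
$C = - \frac{125}{2}$ ($C = \frac{7}{2 \left(1 - 2\right)} - 59 = 7 \cdot \frac{1}{2} \frac{1}{-1} - 59 = 7 \cdot \frac{1}{2} \left(-1\right) - 59 = - \frac{7}{2} - 59 = - \frac{125}{2} \approx -62.5$)
$b{\left(A,Y \right)} = - \frac{125}{2}$
$\left(-212\right)^{2} - b{\left(z,q{\left(-5,-1 \right)} \right)} = \left(-212\right)^{2} - - \frac{125}{2} = 44944 + \frac{125}{2} = \frac{90013}{2}$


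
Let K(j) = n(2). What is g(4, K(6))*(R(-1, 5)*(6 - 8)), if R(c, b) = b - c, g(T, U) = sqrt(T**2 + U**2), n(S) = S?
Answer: -24*sqrt(5) ≈ -53.666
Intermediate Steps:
K(j) = 2
g(4, K(6))*(R(-1, 5)*(6 - 8)) = sqrt(4**2 + 2**2)*((5 - 1*(-1))*(6 - 8)) = sqrt(16 + 4)*((5 + 1)*(-2)) = sqrt(20)*(6*(-2)) = (2*sqrt(5))*(-12) = -24*sqrt(5)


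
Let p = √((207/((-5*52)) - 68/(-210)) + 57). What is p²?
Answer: 308641/5460 ≈ 56.528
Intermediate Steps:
p = √421294965/2730 (p = √((207/(-260) - 68*(-1/210)) + 57) = √((207*(-1/260) + 34/105) + 57) = √((-207/260 + 34/105) + 57) = √(-2579/5460 + 57) = √(308641/5460) = √421294965/2730 ≈ 7.5185)
p² = (√421294965/2730)² = 308641/5460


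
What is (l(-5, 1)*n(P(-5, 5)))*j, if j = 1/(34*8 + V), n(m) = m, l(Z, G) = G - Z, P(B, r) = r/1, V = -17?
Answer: 2/17 ≈ 0.11765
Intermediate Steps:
P(B, r) = r (P(B, r) = r*1 = r)
j = 1/255 (j = 1/(34*8 - 17) = 1/(272 - 17) = 1/255 ≈ 0.0039216)
(l(-5, 1)*n(P(-5, 5)))*j = ((1 - 1*(-5))*5)*(1/255) = ((1 + 5)*5)*(1/255) = (6*5)*(1/255) = 30*(1/255) = 2/17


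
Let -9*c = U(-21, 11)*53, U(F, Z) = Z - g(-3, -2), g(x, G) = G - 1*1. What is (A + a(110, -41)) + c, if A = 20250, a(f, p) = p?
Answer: 181139/9 ≈ 20127.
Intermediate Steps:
g(x, G) = -1 + G (g(x, G) = G - 1 = -1 + G)
U(F, Z) = 3 + Z (U(F, Z) = Z - (-1 - 2) = Z - 1*(-3) = Z + 3 = 3 + Z)
c = -742/9 (c = -(3 + 11)*53/9 = -14*53/9 = -1/9*742 = -742/9 ≈ -82.444)
(A + a(110, -41)) + c = (20250 - 41) - 742/9 = 20209 - 742/9 = 181139/9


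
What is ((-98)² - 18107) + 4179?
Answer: -4324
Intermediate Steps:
((-98)² - 18107) + 4179 = (9604 - 18107) + 4179 = -8503 + 4179 = -4324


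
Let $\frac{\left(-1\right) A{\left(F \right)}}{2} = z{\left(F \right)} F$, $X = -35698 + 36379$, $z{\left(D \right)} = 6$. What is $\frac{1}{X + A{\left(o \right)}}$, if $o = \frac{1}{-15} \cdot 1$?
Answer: $\frac{5}{3409} \approx 0.0014667$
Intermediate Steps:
$X = 681$
$o = - \frac{1}{15}$ ($o = \left(- \frac{1}{15}\right) 1 = - \frac{1}{15} \approx -0.066667$)
$A{\left(F \right)} = - 12 F$ ($A{\left(F \right)} = - 2 \cdot 6 F = - 12 F$)
$\frac{1}{X + A{\left(o \right)}} = \frac{1}{681 - - \frac{4}{5}} = \frac{1}{681 + \frac{4}{5}} = \frac{1}{\frac{3409}{5}} = \frac{5}{3409}$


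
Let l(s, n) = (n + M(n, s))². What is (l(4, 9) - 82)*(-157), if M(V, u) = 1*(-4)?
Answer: 8949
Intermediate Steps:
M(V, u) = -4
l(s, n) = (-4 + n)² (l(s, n) = (n - 4)² = (-4 + n)²)
(l(4, 9) - 82)*(-157) = ((-4 + 9)² - 82)*(-157) = (5² - 82)*(-157) = (25 - 82)*(-157) = -57*(-157) = 8949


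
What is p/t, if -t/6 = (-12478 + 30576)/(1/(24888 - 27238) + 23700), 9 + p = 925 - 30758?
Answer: 831025080079/127590900 ≈ 6513.2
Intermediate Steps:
p = -29842 (p = -9 + (925 - 30758) = -9 - 29833 = -29842)
t = -255181800/55694999 (t = -6*(-12478 + 30576)/(1/(24888 - 27238) + 23700) = -108588/(1/(-2350) + 23700) = -108588/(-1/2350 + 23700) = -108588/55694999/2350 = -108588*2350/55694999 = -6*42530300/55694999 = -255181800/55694999 ≈ -4.5818)
p/t = -29842/(-255181800/55694999) = -29842*(-55694999/255181800) = 831025080079/127590900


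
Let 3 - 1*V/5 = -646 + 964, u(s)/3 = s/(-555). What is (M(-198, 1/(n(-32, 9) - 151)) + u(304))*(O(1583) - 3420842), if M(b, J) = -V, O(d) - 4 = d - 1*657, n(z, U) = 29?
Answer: -995437205752/185 ≈ -5.3807e+9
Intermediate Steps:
O(d) = -653 + d (O(d) = 4 + (d - 1*657) = 4 + (d - 657) = 4 + (-657 + d) = -653 + d)
u(s) = -s/185 (u(s) = 3*(s/(-555)) = 3*(s*(-1/555)) = 3*(-s/555) = -s/185)
V = -1575 (V = 15 - 5*(-646 + 964) = 15 - 5*318 = 15 - 1590 = -1575)
M(b, J) = 1575 (M(b, J) = -1*(-1575) = 1575)
(M(-198, 1/(n(-32, 9) - 151)) + u(304))*(O(1583) - 3420842) = (1575 - 1/185*304)*((-653 + 1583) - 3420842) = (1575 - 304/185)*(930 - 3420842) = (291071/185)*(-3419912) = -995437205752/185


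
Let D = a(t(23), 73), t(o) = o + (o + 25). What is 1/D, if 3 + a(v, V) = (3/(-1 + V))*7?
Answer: -24/65 ≈ -0.36923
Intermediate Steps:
t(o) = 25 + 2*o (t(o) = o + (25 + o) = 25 + 2*o)
a(v, V) = -3 + 21/(-1 + V) (a(v, V) = -3 + (3/(-1 + V))*7 = -3 + 21/(-1 + V))
D = -65/24 (D = 3*(8 - 1*73)/(-1 + 73) = 3*(8 - 73)/72 = 3*(1/72)*(-65) = -65/24 ≈ -2.7083)
1/D = 1/(-65/24) = -24/65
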